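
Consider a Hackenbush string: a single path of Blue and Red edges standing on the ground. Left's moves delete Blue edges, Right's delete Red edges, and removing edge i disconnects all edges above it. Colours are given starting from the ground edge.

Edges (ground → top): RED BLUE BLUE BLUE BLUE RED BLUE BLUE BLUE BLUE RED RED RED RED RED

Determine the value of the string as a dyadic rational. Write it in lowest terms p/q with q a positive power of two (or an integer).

-1087/16384

Recurse on prefixes of the 15-edge string RED BLUE BLUE BLUE BLUE RED BLUE BLUE BLUE BLUE RED RED RED RED RED:
step 1: add RED to get R; options L={ (no moves) } R={ 0 } = -1
step 2: add BLUE to get RB; options L={ -1 } R={ 0 } = -1/2
step 3: add BLUE to get RBB; options L={ -1, -1/2 } R={ 0 } = -1/4
step 4: add BLUE to get RBBB; options L={ -1, -1/2, -1/4 } R={ 0 } = -1/8
step 5: add BLUE to get RBBBB; options L={ -1, -1/2, -1/4, -1/8 } R={ 0 } = -1/16
step 6: add RED to get RBBBBR; options L={ -1, -1/2, -1/4, -1/8 } R={ -1/16, 0 } = -3/32
step 7: add BLUE to get RBBBBRB; options L={ -1, -1/2, -1/4, -1/8, -3/32 } R={ -1/16, 0 } = -5/64
step 8: add BLUE to get RBBBBRBB; options L={ -1, -1/2, -1/4, -1/8, -3/32, -5/64 } R={ -1/16, 0 } = -9/128
step 9: add BLUE to get RBBBBRBBB; options L={ -1, -1/2, -1/4, -1/8, -3/32, -5/64, -9/128 } R={ -1/16, 0 } = -17/256
step 10: add BLUE to get RBBBBRBBBB; options L={ -1, -1/2, -1/4, -1/8, -3/32, -5/64, -9/128, -17/256 } R={ -1/16, 0 } = -33/512
step 11: add RED to get RBBBBRBBBBR; options L={ -1, -1/2, -1/4, -1/8, -3/32, -5/64, -9/128, -17/256 } R={ -33/512, -1/16, 0 } = -67/1024
step 12: add RED to get RBBBBRBBBBRR; options L={ -1, -1/2, -1/4, -1/8, -3/32, -5/64, -9/128, -17/256 } R={ -67/1024, -33/512, -1/16, 0 } = -135/2048
step 13: add RED to get RBBBBRBBBBRRR; options L={ -1, -1/2, -1/4, -1/8, -3/32, -5/64, -9/128, -17/256 } R={ -135/2048, -67/1024, -33/512, -1/16, 0 } = -271/4096
step 14: add RED to get RBBBBRBBBBRRRR; options L={ -1, -1/2, -1/4, -1/8, -3/32, -5/64, -9/128, -17/256 } R={ -271/4096, -135/2048, -67/1024, -33/512, -1/16, 0 } = -543/8192
step 15: add RED to get RBBBBRBBBBRRRRR; options L={ -1, -1/2, -1/4, -1/8, -3/32, -5/64, -9/128, -17/256 } R={ -543/8192, -271/4096, -135/2048, -67/1024, -33/512, -1/16, 0 } = -1087/16384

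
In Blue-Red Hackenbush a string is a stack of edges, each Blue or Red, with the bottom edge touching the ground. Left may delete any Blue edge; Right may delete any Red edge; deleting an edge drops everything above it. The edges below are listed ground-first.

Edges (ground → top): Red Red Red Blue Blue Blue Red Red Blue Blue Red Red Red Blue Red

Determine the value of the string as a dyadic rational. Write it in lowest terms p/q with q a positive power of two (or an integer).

step 1: add Red to get R; options L={ ∅ } R={ 0 } gives -1
step 2: add Red to get RR; options L={ ∅ } R={ -1, 0 } gives -2
step 3: add Red to get RRR; options L={ ∅ } R={ -2, -1, 0 } gives -3
step 4: add Blue to get RRRB; options L={ -3 } R={ -2, -1, 0 } gives -5/2
step 5: add Blue to get RRRBB; options L={ -3, -5/2 } R={ -2, -1, 0 } gives -9/4
step 6: add Blue to get RRRBBB; options L={ -3, -5/2, -9/4 } R={ -2, -1, 0 } gives -17/8
step 7: add Red to get RRRBBBR; options L={ -3, -5/2, -9/4 } R={ -17/8, -2, -1, 0 } gives -35/16
step 8: add Red to get RRRBBBRR; options L={ -3, -5/2, -9/4 } R={ -35/16, -17/8, -2, -1, 0 } gives -71/32
step 9: add Blue to get RRRBBBRRB; options L={ -3, -5/2, -9/4, -71/32 } R={ -35/16, -17/8, -2, -1, 0 } gives -141/64
step 10: add Blue to get RRRBBBRRBB; options L={ -3, -5/2, -9/4, -71/32, -141/64 } R={ -35/16, -17/8, -2, -1, 0 } gives -281/128
step 11: add Red to get RRRBBBRRBBR; options L={ -3, -5/2, -9/4, -71/32, -141/64 } R={ -281/128, -35/16, -17/8, -2, -1, 0 } gives -563/256
step 12: add Red to get RRRBBBRRBBRR; options L={ -3, -5/2, -9/4, -71/32, -141/64 } R={ -563/256, -281/128, -35/16, -17/8, -2, -1, 0 } gives -1127/512
step 13: add Red to get RRRBBBRRBBRRR; options L={ -3, -5/2, -9/4, -71/32, -141/64 } R={ -1127/512, -563/256, -281/128, -35/16, -17/8, -2, -1, 0 } gives -2255/1024
step 14: add Blue to get RRRBBBRRBBRRRB; options L={ -3, -5/2, -9/4, -71/32, -141/64, -2255/1024 } R={ -1127/512, -563/256, -281/128, -35/16, -17/8, -2, -1, 0 } gives -4509/2048
step 15: add Red to get RRRBBBRRBBRRRBR; options L={ -3, -5/2, -9/4, -71/32, -141/64, -2255/1024 } R={ -4509/2048, -1127/512, -563/256, -281/128, -35/16, -17/8, -2, -1, 0 } gives -9019/4096

-9019/4096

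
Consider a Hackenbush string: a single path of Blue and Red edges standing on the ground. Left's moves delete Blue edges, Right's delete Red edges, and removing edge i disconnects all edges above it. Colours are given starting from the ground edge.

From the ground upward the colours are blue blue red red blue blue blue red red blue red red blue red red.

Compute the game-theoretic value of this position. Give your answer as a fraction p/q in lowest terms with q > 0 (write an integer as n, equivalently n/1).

11849/8192

val(b) = { 0 |  } gives 1
val(bb) = { 0; 1 |  } gives 2
val(bbr) = { 0; 1 | 2 } gives 3/2
val(bbrr) = { 0; 1 | 3/2; 2 } gives 5/4
val(bbrrb) = { 0; 1; 5/4 | 3/2; 2 } gives 11/8
val(bbrrbb) = { 0; 1; 5/4; 11/8 | 3/2; 2 } gives 23/16
val(bbrrbbb) = { 0; 1; 5/4; 11/8; 23/16 | 3/2; 2 } gives 47/32
val(bbrrbbbr) = { 0; 1; 5/4; 11/8; 23/16 | 47/32; 3/2; 2 } gives 93/64
val(bbrrbbbrr) = { 0; 1; 5/4; 11/8; 23/16 | 93/64; 47/32; 3/2; 2 } gives 185/128
val(bbrrbbbrrb) = { 0; 1; 5/4; 11/8; 23/16; 185/128 | 93/64; 47/32; 3/2; 2 } gives 371/256
val(bbrrbbbrrbr) = { 0; 1; 5/4; 11/8; 23/16; 185/128 | 371/256; 93/64; 47/32; 3/2; 2 } gives 741/512
val(bbrrbbbrrbrr) = { 0; 1; 5/4; 11/8; 23/16; 185/128 | 741/512; 371/256; 93/64; 47/32; 3/2; 2 } gives 1481/1024
val(bbrrbbbrrbrrb) = { 0; 1; 5/4; 11/8; 23/16; 185/128; 1481/1024 | 741/512; 371/256; 93/64; 47/32; 3/2; 2 } gives 2963/2048
val(bbrrbbbrrbrrbr) = { 0; 1; 5/4; 11/8; 23/16; 185/128; 1481/1024 | 2963/2048; 741/512; 371/256; 93/64; 47/32; 3/2; 2 } gives 5925/4096
val(bbrrbbbrrbrrbrr) = { 0; 1; 5/4; 11/8; 23/16; 185/128; 1481/1024 | 5925/4096; 2963/2048; 741/512; 371/256; 93/64; 47/32; 3/2; 2 } gives 11849/8192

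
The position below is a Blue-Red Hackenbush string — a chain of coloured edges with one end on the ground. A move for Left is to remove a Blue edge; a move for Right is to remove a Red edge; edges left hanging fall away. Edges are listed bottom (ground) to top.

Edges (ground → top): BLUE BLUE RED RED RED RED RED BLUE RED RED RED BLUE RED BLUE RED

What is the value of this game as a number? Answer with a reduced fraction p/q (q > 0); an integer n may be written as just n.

Prefix values for BLUE BLUE RED RED RED RED RED BLUE RED RED RED BLUE RED BLUE RED via {L|R} + simplicity:
val_1 [B]  L=[0]  R=[·]  — 1
val_2 [BB]  L=[0 1]  R=[·]  — 2
val_3 [BBR]  L=[0 1]  R=[2]  — 3/2
val_4 [BBRR]  L=[0 1]  R=[3/2 2]  — 5/4
val_5 [BBRRR]  L=[0 1]  R=[5/4 3/2 2]  — 9/8
val_6 [BBRRRR]  L=[0 1]  R=[9/8 5/4 3/2 2]  — 17/16
val_7 [BBRRRRR]  L=[0 1]  R=[17/16 9/8 5/4 3/2 2]  — 33/32
val_8 [BBRRRRRB]  L=[0 1 33/32]  R=[17/16 9/8 5/4 3/2 2]  — 67/64
val_9 [BBRRRRRBR]  L=[0 1 33/32]  R=[67/64 17/16 9/8 5/4 3/2 2]  — 133/128
val_10 [BBRRRRRBRR]  L=[0 1 33/32]  R=[133/128 67/64 17/16 9/8 5/4 3/2 2]  — 265/256
val_11 [BBRRRRRBRRR]  L=[0 1 33/32]  R=[265/256 133/128 67/64 17/16 9/8 5/4 3/2 2]  — 529/512
val_12 [BBRRRRRBRRRB]  L=[0 1 33/32 529/512]  R=[265/256 133/128 67/64 17/16 9/8 5/4 3/2 2]  — 1059/1024
val_13 [BBRRRRRBRRRBR]  L=[0 1 33/32 529/512]  R=[1059/1024 265/256 133/128 67/64 17/16 9/8 5/4 3/2 2]  — 2117/2048
val_14 [BBRRRRRBRRRBRB]  L=[0 1 33/32 529/512 2117/2048]  R=[1059/1024 265/256 133/128 67/64 17/16 9/8 5/4 3/2 2]  — 4235/4096
val_15 [BBRRRRRBRRRBRBR]  L=[0 1 33/32 529/512 2117/2048]  R=[4235/4096 1059/1024 265/256 133/128 67/64 17/16 9/8 5/4 3/2 2]  — 8469/8192

8469/8192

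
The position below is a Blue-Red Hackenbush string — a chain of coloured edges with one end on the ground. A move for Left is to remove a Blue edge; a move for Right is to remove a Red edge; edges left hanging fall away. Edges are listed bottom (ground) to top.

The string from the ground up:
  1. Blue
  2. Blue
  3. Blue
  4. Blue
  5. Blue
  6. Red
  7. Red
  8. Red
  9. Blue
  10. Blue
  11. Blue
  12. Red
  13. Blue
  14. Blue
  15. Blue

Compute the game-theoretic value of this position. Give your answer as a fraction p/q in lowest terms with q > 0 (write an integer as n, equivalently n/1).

4335/1024

Build v(s[:k]) for k = 1..15, string s = Blue Blue Blue Blue Blue Red Red Red Blue Blue Blue Red Blue Blue Blue.
v_1 [B]  L=[0]  R=[(no moves)]  gives 1
v_2 [BB]  L=[0, 1]  R=[(no moves)]  gives 2
v_3 [BBB]  L=[0, 1, 2]  R=[(no moves)]  gives 3
v_4 [BBBB]  L=[0, 1, 2, 3]  R=[(no moves)]  gives 4
v_5 [BBBBB]  L=[0, 1, 2, 3, 4]  R=[(no moves)]  gives 5
v_6 [BBBBBR]  L=[0, 1, 2, 3, 4]  R=[5]  gives 9/2
v_7 [BBBBBRR]  L=[0, 1, 2, 3, 4]  R=[9/2, 5]  gives 17/4
v_8 [BBBBBRRR]  L=[0, 1, 2, 3, 4]  R=[17/4, 9/2, 5]  gives 33/8
v_9 [BBBBBRRRB]  L=[0, 1, 2, 3, 4, 33/8]  R=[17/4, 9/2, 5]  gives 67/16
v_10 [BBBBBRRRBB]  L=[0, 1, 2, 3, 4, 33/8, 67/16]  R=[17/4, 9/2, 5]  gives 135/32
v_11 [BBBBBRRRBBB]  L=[0, 1, 2, 3, 4, 33/8, 67/16, 135/32]  R=[17/4, 9/2, 5]  gives 271/64
v_12 [BBBBBRRRBBBR]  L=[0, 1, 2, 3, 4, 33/8, 67/16, 135/32]  R=[271/64, 17/4, 9/2, 5]  gives 541/128
v_13 [BBBBBRRRBBBRB]  L=[0, 1, 2, 3, 4, 33/8, 67/16, 135/32, 541/128]  R=[271/64, 17/4, 9/2, 5]  gives 1083/256
v_14 [BBBBBRRRBBBRBB]  L=[0, 1, 2, 3, 4, 33/8, 67/16, 135/32, 541/128, 1083/256]  R=[271/64, 17/4, 9/2, 5]  gives 2167/512
v_15 [BBBBBRRRBBBRBBB]  L=[0, 1, 2, 3, 4, 33/8, 67/16, 135/32, 541/128, 1083/256, 2167/512]  R=[271/64, 17/4, 9/2, 5]  gives 4335/1024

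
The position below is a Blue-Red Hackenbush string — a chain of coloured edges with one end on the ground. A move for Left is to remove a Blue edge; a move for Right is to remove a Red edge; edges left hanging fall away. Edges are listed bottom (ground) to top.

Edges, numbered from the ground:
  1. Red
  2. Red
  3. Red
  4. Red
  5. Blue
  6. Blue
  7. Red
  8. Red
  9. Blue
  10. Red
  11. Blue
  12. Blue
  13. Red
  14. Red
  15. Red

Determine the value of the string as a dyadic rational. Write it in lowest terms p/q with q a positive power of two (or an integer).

edge 1 of 15 (Red): { · | 0 } ⇒ -1
edge 2 of 15 (Red): { · | -1, 0 } ⇒ -2
edge 3 of 15 (Red): { · | -2, -1, 0 } ⇒ -3
edge 4 of 15 (Red): { · | -3, -2, -1, 0 } ⇒ -4
edge 5 of 15 (Blue): { -4 | -3, -2, -1, 0 } ⇒ -7/2
edge 6 of 15 (Blue): { -4, -7/2 | -3, -2, -1, 0 } ⇒ -13/4
edge 7 of 15 (Red): { -4, -7/2 | -13/4, -3, -2, -1, 0 } ⇒ -27/8
edge 8 of 15 (Red): { -4, -7/2 | -27/8, -13/4, -3, -2, -1, 0 } ⇒ -55/16
edge 9 of 15 (Blue): { -4, -7/2, -55/16 | -27/8, -13/4, -3, -2, -1, 0 } ⇒ -109/32
edge 10 of 15 (Red): { -4, -7/2, -55/16 | -109/32, -27/8, -13/4, -3, -2, -1, 0 } ⇒ -219/64
edge 11 of 15 (Blue): { -4, -7/2, -55/16, -219/64 | -109/32, -27/8, -13/4, -3, -2, -1, 0 } ⇒ -437/128
edge 12 of 15 (Blue): { -4, -7/2, -55/16, -219/64, -437/128 | -109/32, -27/8, -13/4, -3, -2, -1, 0 } ⇒ -873/256
edge 13 of 15 (Red): { -4, -7/2, -55/16, -219/64, -437/128 | -873/256, -109/32, -27/8, -13/4, -3, -2, -1, 0 } ⇒ -1747/512
edge 14 of 15 (Red): { -4, -7/2, -55/16, -219/64, -437/128 | -1747/512, -873/256, -109/32, -27/8, -13/4, -3, -2, -1, 0 } ⇒ -3495/1024
edge 15 of 15 (Red): { -4, -7/2, -55/16, -219/64, -437/128 | -3495/1024, -1747/512, -873/256, -109/32, -27/8, -13/4, -3, -2, -1, 0 } ⇒ -6991/2048

-6991/2048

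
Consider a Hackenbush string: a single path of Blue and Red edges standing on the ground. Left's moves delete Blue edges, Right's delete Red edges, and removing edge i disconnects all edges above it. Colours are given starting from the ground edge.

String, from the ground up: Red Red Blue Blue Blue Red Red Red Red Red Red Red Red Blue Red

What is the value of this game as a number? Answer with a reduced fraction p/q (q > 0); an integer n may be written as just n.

R: Left { (no moves) }, Right { 0 } -> simplest -1
RR: Left { (no moves) }, Right { -1,0 } -> simplest -2
RRB: Left { -2 }, Right { -1,0 } -> simplest -3/2
RRBB: Left { -2,-3/2 }, Right { -1,0 } -> simplest -5/4
RRBBB: Left { -2,-3/2,-5/4 }, Right { -1,0 } -> simplest -9/8
RRBBBR: Left { -2,-3/2,-5/4 }, Right { -9/8,-1,0 } -> simplest -19/16
RRBBBRR: Left { -2,-3/2,-5/4 }, Right { -19/16,-9/8,-1,0 } -> simplest -39/32
RRBBBRRR: Left { -2,-3/2,-5/4 }, Right { -39/32,-19/16,-9/8,-1,0 } -> simplest -79/64
RRBBBRRRR: Left { -2,-3/2,-5/4 }, Right { -79/64,-39/32,-19/16,-9/8,-1,0 } -> simplest -159/128
RRBBBRRRRR: Left { -2,-3/2,-5/4 }, Right { -159/128,-79/64,-39/32,-19/16,-9/8,-1,0 } -> simplest -319/256
RRBBBRRRRRR: Left { -2,-3/2,-5/4 }, Right { -319/256,-159/128,-79/64,-39/32,-19/16,-9/8,-1,0 } -> simplest -639/512
RRBBBRRRRRRR: Left { -2,-3/2,-5/4 }, Right { -639/512,-319/256,-159/128,-79/64,-39/32,-19/16,-9/8,-1,0 } -> simplest -1279/1024
RRBBBRRRRRRRR: Left { -2,-3/2,-5/4 }, Right { -1279/1024,-639/512,-319/256,-159/128,-79/64,-39/32,-19/16,-9/8,-1,0 } -> simplest -2559/2048
RRBBBRRRRRRRRB: Left { -2,-3/2,-5/4,-2559/2048 }, Right { -1279/1024,-639/512,-319/256,-159/128,-79/64,-39/32,-19/16,-9/8,-1,0 } -> simplest -5117/4096
RRBBBRRRRRRRRBR: Left { -2,-3/2,-5/4,-2559/2048 }, Right { -5117/4096,-1279/1024,-639/512,-319/256,-159/128,-79/64,-39/32,-19/16,-9/8,-1,0 } -> simplest -10235/8192

-10235/8192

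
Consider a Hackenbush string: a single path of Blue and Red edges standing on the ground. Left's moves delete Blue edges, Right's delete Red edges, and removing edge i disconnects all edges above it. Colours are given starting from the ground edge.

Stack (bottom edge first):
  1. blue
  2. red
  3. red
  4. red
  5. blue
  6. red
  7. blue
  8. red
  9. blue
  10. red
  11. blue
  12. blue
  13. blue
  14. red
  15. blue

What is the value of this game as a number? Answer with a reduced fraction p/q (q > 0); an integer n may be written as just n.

G(b) = { 0 | — } = 1
G(br) = { 0 | 1 } = 1/2
G(brr) = { 0 | 1/2, 1 } = 1/4
G(brrr) = { 0 | 1/4, 1/2, 1 } = 1/8
G(brrrb) = { 0, 1/8 | 1/4, 1/2, 1 } = 3/16
G(brrrbr) = { 0, 1/8 | 3/16, 1/4, 1/2, 1 } = 5/32
G(brrrbrb) = { 0, 1/8, 5/32 | 3/16, 1/4, 1/2, 1 } = 11/64
G(brrrbrbr) = { 0, 1/8, 5/32 | 11/64, 3/16, 1/4, 1/2, 1 } = 21/128
G(brrrbrbrb) = { 0, 1/8, 5/32, 21/128 | 11/64, 3/16, 1/4, 1/2, 1 } = 43/256
G(brrrbrbrbr) = { 0, 1/8, 5/32, 21/128 | 43/256, 11/64, 3/16, 1/4, 1/2, 1 } = 85/512
G(brrrbrbrbrb) = { 0, 1/8, 5/32, 21/128, 85/512 | 43/256, 11/64, 3/16, 1/4, 1/2, 1 } = 171/1024
G(brrrbrbrbrbb) = { 0, 1/8, 5/32, 21/128, 85/512, 171/1024 | 43/256, 11/64, 3/16, 1/4, 1/2, 1 } = 343/2048
G(brrrbrbrbrbbb) = { 0, 1/8, 5/32, 21/128, 85/512, 171/1024, 343/2048 | 43/256, 11/64, 3/16, 1/4, 1/2, 1 } = 687/4096
G(brrrbrbrbrbbbr) = { 0, 1/8, 5/32, 21/128, 85/512, 171/1024, 343/2048 | 687/4096, 43/256, 11/64, 3/16, 1/4, 1/2, 1 } = 1373/8192
G(brrrbrbrbrbbbrb) = { 0, 1/8, 5/32, 21/128, 85/512, 171/1024, 343/2048, 1373/8192 | 687/4096, 43/256, 11/64, 3/16, 1/4, 1/2, 1 } = 2747/16384

2747/16384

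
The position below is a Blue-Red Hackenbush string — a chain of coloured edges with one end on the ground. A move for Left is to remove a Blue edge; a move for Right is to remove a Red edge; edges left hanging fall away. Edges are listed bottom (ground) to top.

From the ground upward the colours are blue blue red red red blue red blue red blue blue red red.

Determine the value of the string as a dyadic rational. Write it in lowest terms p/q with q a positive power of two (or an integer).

v(b) = { 0 | none } — 1
v(bb) = { 0; 1 | none } — 2
v(bbr) = { 0; 1 | 2 } — 3/2
v(bbrr) = { 0; 1 | 3/2; 2 } — 5/4
v(bbrrr) = { 0; 1 | 5/4; 3/2; 2 } — 9/8
v(bbrrrb) = { 0; 1; 9/8 | 5/4; 3/2; 2 } — 19/16
v(bbrrrbr) = { 0; 1; 9/8 | 19/16; 5/4; 3/2; 2 } — 37/32
v(bbrrrbrb) = { 0; 1; 9/8; 37/32 | 19/16; 5/4; 3/2; 2 } — 75/64
v(bbrrrbrbr) = { 0; 1; 9/8; 37/32 | 75/64; 19/16; 5/4; 3/2; 2 } — 149/128
v(bbrrrbrbrb) = { 0; 1; 9/8; 37/32; 149/128 | 75/64; 19/16; 5/4; 3/2; 2 } — 299/256
v(bbrrrbrbrbb) = { 0; 1; 9/8; 37/32; 149/128; 299/256 | 75/64; 19/16; 5/4; 3/2; 2 } — 599/512
v(bbrrrbrbrbbr) = { 0; 1; 9/8; 37/32; 149/128; 299/256 | 599/512; 75/64; 19/16; 5/4; 3/2; 2 } — 1197/1024
v(bbrrrbrbrbbrr) = { 0; 1; 9/8; 37/32; 149/128; 299/256 | 1197/1024; 599/512; 75/64; 19/16; 5/4; 3/2; 2 } — 2393/2048

2393/2048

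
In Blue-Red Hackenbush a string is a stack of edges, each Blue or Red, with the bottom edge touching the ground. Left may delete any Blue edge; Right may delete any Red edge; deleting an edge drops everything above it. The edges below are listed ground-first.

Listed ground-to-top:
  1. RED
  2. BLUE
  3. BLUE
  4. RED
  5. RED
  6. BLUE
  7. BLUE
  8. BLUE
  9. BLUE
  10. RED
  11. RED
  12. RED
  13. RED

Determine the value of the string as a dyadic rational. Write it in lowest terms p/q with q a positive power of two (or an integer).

edge 1 of 13 (RED): {  | 0 } ⇒ -1
edge 2 of 13 (BLUE): { -1 | 0 } ⇒ -1/2
edge 3 of 13 (BLUE): { -1,-1/2 | 0 } ⇒ -1/4
edge 4 of 13 (RED): { -1,-1/2 | -1/4,0 } ⇒ -3/8
edge 5 of 13 (RED): { -1,-1/2 | -3/8,-1/4,0 } ⇒ -7/16
edge 6 of 13 (BLUE): { -1,-1/2,-7/16 | -3/8,-1/4,0 } ⇒ -13/32
edge 7 of 13 (BLUE): { -1,-1/2,-7/16,-13/32 | -3/8,-1/4,0 } ⇒ -25/64
edge 8 of 13 (BLUE): { -1,-1/2,-7/16,-13/32,-25/64 | -3/8,-1/4,0 } ⇒ -49/128
edge 9 of 13 (BLUE): { -1,-1/2,-7/16,-13/32,-25/64,-49/128 | -3/8,-1/4,0 } ⇒ -97/256
edge 10 of 13 (RED): { -1,-1/2,-7/16,-13/32,-25/64,-49/128 | -97/256,-3/8,-1/4,0 } ⇒ -195/512
edge 11 of 13 (RED): { -1,-1/2,-7/16,-13/32,-25/64,-49/128 | -195/512,-97/256,-3/8,-1/4,0 } ⇒ -391/1024
edge 12 of 13 (RED): { -1,-1/2,-7/16,-13/32,-25/64,-49/128 | -391/1024,-195/512,-97/256,-3/8,-1/4,0 } ⇒ -783/2048
edge 13 of 13 (RED): { -1,-1/2,-7/16,-13/32,-25/64,-49/128 | -783/2048,-391/1024,-195/512,-97/256,-3/8,-1/4,0 } ⇒ -1567/4096

-1567/4096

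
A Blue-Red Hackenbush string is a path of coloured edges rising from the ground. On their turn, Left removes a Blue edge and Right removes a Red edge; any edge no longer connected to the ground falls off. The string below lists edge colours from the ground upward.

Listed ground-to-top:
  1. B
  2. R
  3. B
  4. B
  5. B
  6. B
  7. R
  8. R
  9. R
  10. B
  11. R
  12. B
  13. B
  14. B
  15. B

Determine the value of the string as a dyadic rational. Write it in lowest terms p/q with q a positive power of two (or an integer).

Build v(s[:k]) for k = 1..15, string s = B R B B B B R R R B R B B B B.
B: Left { 0 }, Right { (no moves) } so simplest 1
BR: Left { 0 }, Right { 1 } so simplest 1/2
BRB: Left { 0,1/2 }, Right { 1 } so simplest 3/4
BRBB: Left { 0,1/2,3/4 }, Right { 1 } so simplest 7/8
BRBBB: Left { 0,1/2,3/4,7/8 }, Right { 1 } so simplest 15/16
BRBBBB: Left { 0,1/2,3/4,7/8,15/16 }, Right { 1 } so simplest 31/32
BRBBBBR: Left { 0,1/2,3/4,7/8,15/16 }, Right { 31/32,1 } so simplest 61/64
BRBBBBRR: Left { 0,1/2,3/4,7/8,15/16 }, Right { 61/64,31/32,1 } so simplest 121/128
BRBBBBRRR: Left { 0,1/2,3/4,7/8,15/16 }, Right { 121/128,61/64,31/32,1 } so simplest 241/256
BRBBBBRRRB: Left { 0,1/2,3/4,7/8,15/16,241/256 }, Right { 121/128,61/64,31/32,1 } so simplest 483/512
BRBBBBRRRBR: Left { 0,1/2,3/4,7/8,15/16,241/256 }, Right { 483/512,121/128,61/64,31/32,1 } so simplest 965/1024
BRBBBBRRRBRB: Left { 0,1/2,3/4,7/8,15/16,241/256,965/1024 }, Right { 483/512,121/128,61/64,31/32,1 } so simplest 1931/2048
BRBBBBRRRBRBB: Left { 0,1/2,3/4,7/8,15/16,241/256,965/1024,1931/2048 }, Right { 483/512,121/128,61/64,31/32,1 } so simplest 3863/4096
BRBBBBRRRBRBBB: Left { 0,1/2,3/4,7/8,15/16,241/256,965/1024,1931/2048,3863/4096 }, Right { 483/512,121/128,61/64,31/32,1 } so simplest 7727/8192
BRBBBBRRRBRBBBB: Left { 0,1/2,3/4,7/8,15/16,241/256,965/1024,1931/2048,3863/4096,7727/8192 }, Right { 483/512,121/128,61/64,31/32,1 } so simplest 15455/16384

15455/16384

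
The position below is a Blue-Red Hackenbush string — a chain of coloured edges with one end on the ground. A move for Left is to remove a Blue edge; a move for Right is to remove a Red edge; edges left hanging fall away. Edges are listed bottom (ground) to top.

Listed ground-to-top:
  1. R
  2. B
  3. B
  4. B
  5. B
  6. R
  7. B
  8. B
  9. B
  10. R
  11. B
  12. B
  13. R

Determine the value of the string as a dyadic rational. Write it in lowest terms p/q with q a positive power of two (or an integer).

Recurse on prefixes of the 13-edge string R B B B B R B B B R B B R:
R: Left {  }, Right { 0 } ⇒ simplest -1
RB: Left { -1 }, Right { 0 } ⇒ simplest -1/2
RBB: Left { -1 -1/2 }, Right { 0 } ⇒ simplest -1/4
RBBB: Left { -1 -1/2 -1/4 }, Right { 0 } ⇒ simplest -1/8
RBBBB: Left { -1 -1/2 -1/4 -1/8 }, Right { 0 } ⇒ simplest -1/16
RBBBBR: Left { -1 -1/2 -1/4 -1/8 }, Right { -1/16 0 } ⇒ simplest -3/32
RBBBBRB: Left { -1 -1/2 -1/4 -1/8 -3/32 }, Right { -1/16 0 } ⇒ simplest -5/64
RBBBBRBB: Left { -1 -1/2 -1/4 -1/8 -3/32 -5/64 }, Right { -1/16 0 } ⇒ simplest -9/128
RBBBBRBBB: Left { -1 -1/2 -1/4 -1/8 -3/32 -5/64 -9/128 }, Right { -1/16 0 } ⇒ simplest -17/256
RBBBBRBBBR: Left { -1 -1/2 -1/4 -1/8 -3/32 -5/64 -9/128 }, Right { -17/256 -1/16 0 } ⇒ simplest -35/512
RBBBBRBBBRB: Left { -1 -1/2 -1/4 -1/8 -3/32 -5/64 -9/128 -35/512 }, Right { -17/256 -1/16 0 } ⇒ simplest -69/1024
RBBBBRBBBRBB: Left { -1 -1/2 -1/4 -1/8 -3/32 -5/64 -9/128 -35/512 -69/1024 }, Right { -17/256 -1/16 0 } ⇒ simplest -137/2048
RBBBBRBBBRBBR: Left { -1 -1/2 -1/4 -1/8 -3/32 -5/64 -9/128 -35/512 -69/1024 }, Right { -137/2048 -17/256 -1/16 0 } ⇒ simplest -275/4096

-275/4096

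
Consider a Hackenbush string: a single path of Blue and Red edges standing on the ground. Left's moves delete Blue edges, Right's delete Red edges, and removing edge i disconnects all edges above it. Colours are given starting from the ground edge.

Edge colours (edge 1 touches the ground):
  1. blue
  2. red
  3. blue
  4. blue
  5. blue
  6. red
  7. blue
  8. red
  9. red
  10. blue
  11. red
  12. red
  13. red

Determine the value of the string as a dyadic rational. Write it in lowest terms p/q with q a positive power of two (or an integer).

3729/4096

Prefix values for blue red blue blue blue red blue red red blue red red red via {L|R} + simplicity:
step 1: add blue to get b; options L={ 0 } R={  } so 1
step 2: add red to get br; options L={ 0 } R={ 1 } so 1/2
step 3: add blue to get brb; options L={ 0,1/2 } R={ 1 } so 3/4
step 4: add blue to get brbb; options L={ 0,1/2,3/4 } R={ 1 } so 7/8
step 5: add blue to get brbbb; options L={ 0,1/2,3/4,7/8 } R={ 1 } so 15/16
step 6: add red to get brbbbr; options L={ 0,1/2,3/4,7/8 } R={ 15/16,1 } so 29/32
step 7: add blue to get brbbbrb; options L={ 0,1/2,3/4,7/8,29/32 } R={ 15/16,1 } so 59/64
step 8: add red to get brbbbrbr; options L={ 0,1/2,3/4,7/8,29/32 } R={ 59/64,15/16,1 } so 117/128
step 9: add red to get brbbbrbrr; options L={ 0,1/2,3/4,7/8,29/32 } R={ 117/128,59/64,15/16,1 } so 233/256
step 10: add blue to get brbbbrbrrb; options L={ 0,1/2,3/4,7/8,29/32,233/256 } R={ 117/128,59/64,15/16,1 } so 467/512
step 11: add red to get brbbbrbrrbr; options L={ 0,1/2,3/4,7/8,29/32,233/256 } R={ 467/512,117/128,59/64,15/16,1 } so 933/1024
step 12: add red to get brbbbrbrrbrr; options L={ 0,1/2,3/4,7/8,29/32,233/256 } R={ 933/1024,467/512,117/128,59/64,15/16,1 } so 1865/2048
step 13: add red to get brbbbrbrrbrrr; options L={ 0,1/2,3/4,7/8,29/32,233/256 } R={ 1865/2048,933/1024,467/512,117/128,59/64,15/16,1 } so 3729/4096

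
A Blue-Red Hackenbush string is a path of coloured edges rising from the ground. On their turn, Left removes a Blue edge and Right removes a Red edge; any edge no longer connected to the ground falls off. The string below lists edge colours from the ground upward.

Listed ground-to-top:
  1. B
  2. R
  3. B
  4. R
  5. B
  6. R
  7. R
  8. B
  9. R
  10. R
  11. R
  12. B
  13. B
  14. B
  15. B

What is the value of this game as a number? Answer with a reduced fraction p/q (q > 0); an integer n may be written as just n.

10527/16384

Prefix values for B R B R B R R B R R R B B B B via {L|R} + simplicity:
step 1: add B to get B; options L={ 0 } R={ ∅ } — 1
step 2: add R to get BR; options L={ 0 } R={ 1 } — 1/2
step 3: add B to get BRB; options L={ 0; 1/2 } R={ 1 } — 3/4
step 4: add R to get BRBR; options L={ 0; 1/2 } R={ 3/4; 1 } — 5/8
step 5: add B to get BRBRB; options L={ 0; 1/2; 5/8 } R={ 3/4; 1 } — 11/16
step 6: add R to get BRBRBR; options L={ 0; 1/2; 5/8 } R={ 11/16; 3/4; 1 } — 21/32
step 7: add R to get BRBRBRR; options L={ 0; 1/2; 5/8 } R={ 21/32; 11/16; 3/4; 1 } — 41/64
step 8: add B to get BRBRBRRB; options L={ 0; 1/2; 5/8; 41/64 } R={ 21/32; 11/16; 3/4; 1 } — 83/128
step 9: add R to get BRBRBRRBR; options L={ 0; 1/2; 5/8; 41/64 } R={ 83/128; 21/32; 11/16; 3/4; 1 } — 165/256
step 10: add R to get BRBRBRRBRR; options L={ 0; 1/2; 5/8; 41/64 } R={ 165/256; 83/128; 21/32; 11/16; 3/4; 1 } — 329/512
step 11: add R to get BRBRBRRBRRR; options L={ 0; 1/2; 5/8; 41/64 } R={ 329/512; 165/256; 83/128; 21/32; 11/16; 3/4; 1 } — 657/1024
step 12: add B to get BRBRBRRBRRRB; options L={ 0; 1/2; 5/8; 41/64; 657/1024 } R={ 329/512; 165/256; 83/128; 21/32; 11/16; 3/4; 1 } — 1315/2048
step 13: add B to get BRBRBRRBRRRBB; options L={ 0; 1/2; 5/8; 41/64; 657/1024; 1315/2048 } R={ 329/512; 165/256; 83/128; 21/32; 11/16; 3/4; 1 } — 2631/4096
step 14: add B to get BRBRBRRBRRRBBB; options L={ 0; 1/2; 5/8; 41/64; 657/1024; 1315/2048; 2631/4096 } R={ 329/512; 165/256; 83/128; 21/32; 11/16; 3/4; 1 } — 5263/8192
step 15: add B to get BRBRBRRBRRRBBBB; options L={ 0; 1/2; 5/8; 41/64; 657/1024; 1315/2048; 2631/4096; 5263/8192 } R={ 329/512; 165/256; 83/128; 21/32; 11/16; 3/4; 1 } — 10527/16384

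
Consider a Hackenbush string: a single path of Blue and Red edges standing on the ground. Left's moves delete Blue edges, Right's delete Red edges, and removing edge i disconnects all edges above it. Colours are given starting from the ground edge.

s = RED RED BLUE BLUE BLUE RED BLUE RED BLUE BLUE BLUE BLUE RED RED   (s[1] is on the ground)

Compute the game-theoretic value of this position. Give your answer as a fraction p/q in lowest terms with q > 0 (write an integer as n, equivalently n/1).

Recurse on prefixes of the 14-edge string RED RED BLUE BLUE BLUE RED BLUE RED BLUE BLUE BLUE BLUE RED RED:
step 1: add RED to get R; options L={ · } R={ 0 } so -1
step 2: add RED to get RR; options L={ · } R={ -1, 0 } so -2
step 3: add BLUE to get RRB; options L={ -2 } R={ -1, 0 } so -3/2
step 4: add BLUE to get RRBB; options L={ -2, -3/2 } R={ -1, 0 } so -5/4
step 5: add BLUE to get RRBBB; options L={ -2, -3/2, -5/4 } R={ -1, 0 } so -9/8
step 6: add RED to get RRBBBR; options L={ -2, -3/2, -5/4 } R={ -9/8, -1, 0 } so -19/16
step 7: add BLUE to get RRBBBRB; options L={ -2, -3/2, -5/4, -19/16 } R={ -9/8, -1, 0 } so -37/32
step 8: add RED to get RRBBBRBR; options L={ -2, -3/2, -5/4, -19/16 } R={ -37/32, -9/8, -1, 0 } so -75/64
step 9: add BLUE to get RRBBBRBRB; options L={ -2, -3/2, -5/4, -19/16, -75/64 } R={ -37/32, -9/8, -1, 0 } so -149/128
step 10: add BLUE to get RRBBBRBRBB; options L={ -2, -3/2, -5/4, -19/16, -75/64, -149/128 } R={ -37/32, -9/8, -1, 0 } so -297/256
step 11: add BLUE to get RRBBBRBRBBB; options L={ -2, -3/2, -5/4, -19/16, -75/64, -149/128, -297/256 } R={ -37/32, -9/8, -1, 0 } so -593/512
step 12: add BLUE to get RRBBBRBRBBBB; options L={ -2, -3/2, -5/4, -19/16, -75/64, -149/128, -297/256, -593/512 } R={ -37/32, -9/8, -1, 0 } so -1185/1024
step 13: add RED to get RRBBBRBRBBBBR; options L={ -2, -3/2, -5/4, -19/16, -75/64, -149/128, -297/256, -593/512 } R={ -1185/1024, -37/32, -9/8, -1, 0 } so -2371/2048
step 14: add RED to get RRBBBRBRBBBBRR; options L={ -2, -3/2, -5/4, -19/16, -75/64, -149/128, -297/256, -593/512 } R={ -2371/2048, -1185/1024, -37/32, -9/8, -1, 0 } so -4743/4096

-4743/4096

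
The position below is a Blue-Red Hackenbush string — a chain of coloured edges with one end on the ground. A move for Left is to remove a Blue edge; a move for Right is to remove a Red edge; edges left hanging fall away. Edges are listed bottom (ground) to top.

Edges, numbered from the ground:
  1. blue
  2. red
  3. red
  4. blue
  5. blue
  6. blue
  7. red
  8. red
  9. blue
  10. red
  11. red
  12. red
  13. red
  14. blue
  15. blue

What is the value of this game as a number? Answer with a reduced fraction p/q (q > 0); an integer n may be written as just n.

7303/16384

G(b) = { 0 | (no moves) } — 1
G(br) = { 0 | 1 } — 1/2
G(brr) = { 0 | 1/2; 1 } — 1/4
G(brrb) = { 0; 1/4 | 1/2; 1 } — 3/8
G(brrbb) = { 0; 1/4; 3/8 | 1/2; 1 } — 7/16
G(brrbbb) = { 0; 1/4; 3/8; 7/16 | 1/2; 1 } — 15/32
G(brrbbbr) = { 0; 1/4; 3/8; 7/16 | 15/32; 1/2; 1 } — 29/64
G(brrbbbrr) = { 0; 1/4; 3/8; 7/16 | 29/64; 15/32; 1/2; 1 } — 57/128
G(brrbbbrrb) = { 0; 1/4; 3/8; 7/16; 57/128 | 29/64; 15/32; 1/2; 1 } — 115/256
G(brrbbbrrbr) = { 0; 1/4; 3/8; 7/16; 57/128 | 115/256; 29/64; 15/32; 1/2; 1 } — 229/512
G(brrbbbrrbrr) = { 0; 1/4; 3/8; 7/16; 57/128 | 229/512; 115/256; 29/64; 15/32; 1/2; 1 } — 457/1024
G(brrbbbrrbrrr) = { 0; 1/4; 3/8; 7/16; 57/128 | 457/1024; 229/512; 115/256; 29/64; 15/32; 1/2; 1 } — 913/2048
G(brrbbbrrbrrrr) = { 0; 1/4; 3/8; 7/16; 57/128 | 913/2048; 457/1024; 229/512; 115/256; 29/64; 15/32; 1/2; 1 } — 1825/4096
G(brrbbbrrbrrrrb) = { 0; 1/4; 3/8; 7/16; 57/128; 1825/4096 | 913/2048; 457/1024; 229/512; 115/256; 29/64; 15/32; 1/2; 1 } — 3651/8192
G(brrbbbrrbrrrrbb) = { 0; 1/4; 3/8; 7/16; 57/128; 1825/4096; 3651/8192 | 913/2048; 457/1024; 229/512; 115/256; 29/64; 15/32; 1/2; 1 } — 7303/16384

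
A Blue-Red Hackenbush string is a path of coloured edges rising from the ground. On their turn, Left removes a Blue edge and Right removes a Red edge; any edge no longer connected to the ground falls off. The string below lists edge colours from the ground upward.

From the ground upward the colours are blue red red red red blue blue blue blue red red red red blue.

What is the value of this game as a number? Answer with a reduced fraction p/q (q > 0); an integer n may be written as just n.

b: Left { 0 }, Right { · } -> simplest 1
br: Left { 0 }, Right { 1 } -> simplest 1/2
brr: Left { 0 }, Right { 1/2, 1 } -> simplest 1/4
brrr: Left { 0 }, Right { 1/4, 1/2, 1 } -> simplest 1/8
brrrr: Left { 0 }, Right { 1/8, 1/4, 1/2, 1 } -> simplest 1/16
brrrrb: Left { 0, 1/16 }, Right { 1/8, 1/4, 1/2, 1 } -> simplest 3/32
brrrrbb: Left { 0, 1/16, 3/32 }, Right { 1/8, 1/4, 1/2, 1 } -> simplest 7/64
brrrrbbb: Left { 0, 1/16, 3/32, 7/64 }, Right { 1/8, 1/4, 1/2, 1 } -> simplest 15/128
brrrrbbbb: Left { 0, 1/16, 3/32, 7/64, 15/128 }, Right { 1/8, 1/4, 1/2, 1 } -> simplest 31/256
brrrrbbbbr: Left { 0, 1/16, 3/32, 7/64, 15/128 }, Right { 31/256, 1/8, 1/4, 1/2, 1 } -> simplest 61/512
brrrrbbbbrr: Left { 0, 1/16, 3/32, 7/64, 15/128 }, Right { 61/512, 31/256, 1/8, 1/4, 1/2, 1 } -> simplest 121/1024
brrrrbbbbrrr: Left { 0, 1/16, 3/32, 7/64, 15/128 }, Right { 121/1024, 61/512, 31/256, 1/8, 1/4, 1/2, 1 } -> simplest 241/2048
brrrrbbbbrrrr: Left { 0, 1/16, 3/32, 7/64, 15/128 }, Right { 241/2048, 121/1024, 61/512, 31/256, 1/8, 1/4, 1/2, 1 } -> simplest 481/4096
brrrrbbbbrrrrb: Left { 0, 1/16, 3/32, 7/64, 15/128, 481/4096 }, Right { 241/2048, 121/1024, 61/512, 31/256, 1/8, 1/4, 1/2, 1 } -> simplest 963/8192

963/8192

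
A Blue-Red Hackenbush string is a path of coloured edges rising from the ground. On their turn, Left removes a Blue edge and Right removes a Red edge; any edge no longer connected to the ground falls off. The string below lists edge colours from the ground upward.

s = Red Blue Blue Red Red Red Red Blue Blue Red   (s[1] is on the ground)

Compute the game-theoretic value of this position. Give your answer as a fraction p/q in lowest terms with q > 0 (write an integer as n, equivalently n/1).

1 of 10 · R · max L −∞ · min R 0 => -1
2 of 10 · RB · max L -1 · min R 0 => -1/2
3 of 10 · RBB · max L -1/2 · min R 0 => -1/4
4 of 10 · RBBR · max L -1/2 · min R -1/4 => -3/8
5 of 10 · RBBRR · max L -1/2 · min R -3/8 => -7/16
6 of 10 · RBBRRR · max L -1/2 · min R -7/16 => -15/32
7 of 10 · RBBRRRR · max L -1/2 · min R -15/32 => -31/64
8 of 10 · RBBRRRRB · max L -31/64 · min R -15/32 => -61/128
9 of 10 · RBBRRRRBB · max L -61/128 · min R -15/32 => -121/256
10 of 10 · RBBRRRRBBR · max L -61/128 · min R -121/256 => -243/512

-243/512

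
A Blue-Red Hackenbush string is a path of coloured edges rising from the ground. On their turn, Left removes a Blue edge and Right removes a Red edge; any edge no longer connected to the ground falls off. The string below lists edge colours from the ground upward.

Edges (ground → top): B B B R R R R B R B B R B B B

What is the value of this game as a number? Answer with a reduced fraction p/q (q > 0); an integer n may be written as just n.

8559/4096

val(B) = { 0 | — } = 1
val(BB) = { 0,1 | — } = 2
val(BBB) = { 0,1,2 | — } = 3
val(BBBR) = { 0,1,2 | 3 } = 5/2
val(BBBRR) = { 0,1,2 | 5/2,3 } = 9/4
val(BBBRRR) = { 0,1,2 | 9/4,5/2,3 } = 17/8
val(BBBRRRR) = { 0,1,2 | 17/8,9/4,5/2,3 } = 33/16
val(BBBRRRRB) = { 0,1,2,33/16 | 17/8,9/4,5/2,3 } = 67/32
val(BBBRRRRBR) = { 0,1,2,33/16 | 67/32,17/8,9/4,5/2,3 } = 133/64
val(BBBRRRRBRB) = { 0,1,2,33/16,133/64 | 67/32,17/8,9/4,5/2,3 } = 267/128
val(BBBRRRRBRBB) = { 0,1,2,33/16,133/64,267/128 | 67/32,17/8,9/4,5/2,3 } = 535/256
val(BBBRRRRBRBBR) = { 0,1,2,33/16,133/64,267/128 | 535/256,67/32,17/8,9/4,5/2,3 } = 1069/512
val(BBBRRRRBRBBRB) = { 0,1,2,33/16,133/64,267/128,1069/512 | 535/256,67/32,17/8,9/4,5/2,3 } = 2139/1024
val(BBBRRRRBRBBRBB) = { 0,1,2,33/16,133/64,267/128,1069/512,2139/1024 | 535/256,67/32,17/8,9/4,5/2,3 } = 4279/2048
val(BBBRRRRBRBBRBBB) = { 0,1,2,33/16,133/64,267/128,1069/512,2139/1024,4279/2048 | 535/256,67/32,17/8,9/4,5/2,3 } = 8559/4096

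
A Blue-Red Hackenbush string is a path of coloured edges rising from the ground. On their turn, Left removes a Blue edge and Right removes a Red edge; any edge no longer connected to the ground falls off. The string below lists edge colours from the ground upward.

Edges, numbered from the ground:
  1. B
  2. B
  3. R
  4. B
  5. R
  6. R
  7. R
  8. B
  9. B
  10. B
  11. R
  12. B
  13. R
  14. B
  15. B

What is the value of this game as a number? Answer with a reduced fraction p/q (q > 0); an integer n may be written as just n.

Recurse on prefixes of the 15-edge string B B R B R R R B B B R B R B B:
B: Left { 0 }, Right { none } => simplest 1
BB: Left { 0, 1 }, Right { none } => simplest 2
BBR: Left { 0, 1 }, Right { 2 } => simplest 3/2
BBRB: Left { 0, 1, 3/2 }, Right { 2 } => simplest 7/4
BBRBR: Left { 0, 1, 3/2 }, Right { 7/4, 2 } => simplest 13/8
BBRBRR: Left { 0, 1, 3/2 }, Right { 13/8, 7/4, 2 } => simplest 25/16
BBRBRRR: Left { 0, 1, 3/2 }, Right { 25/16, 13/8, 7/4, 2 } => simplest 49/32
BBRBRRRB: Left { 0, 1, 3/2, 49/32 }, Right { 25/16, 13/8, 7/4, 2 } => simplest 99/64
BBRBRRRBB: Left { 0, 1, 3/2, 49/32, 99/64 }, Right { 25/16, 13/8, 7/4, 2 } => simplest 199/128
BBRBRRRBBB: Left { 0, 1, 3/2, 49/32, 99/64, 199/128 }, Right { 25/16, 13/8, 7/4, 2 } => simplest 399/256
BBRBRRRBBBR: Left { 0, 1, 3/2, 49/32, 99/64, 199/128 }, Right { 399/256, 25/16, 13/8, 7/4, 2 } => simplest 797/512
BBRBRRRBBBRB: Left { 0, 1, 3/2, 49/32, 99/64, 199/128, 797/512 }, Right { 399/256, 25/16, 13/8, 7/4, 2 } => simplest 1595/1024
BBRBRRRBBBRBR: Left { 0, 1, 3/2, 49/32, 99/64, 199/128, 797/512 }, Right { 1595/1024, 399/256, 25/16, 13/8, 7/4, 2 } => simplest 3189/2048
BBRBRRRBBBRBRB: Left { 0, 1, 3/2, 49/32, 99/64, 199/128, 797/512, 3189/2048 }, Right { 1595/1024, 399/256, 25/16, 13/8, 7/4, 2 } => simplest 6379/4096
BBRBRRRBBBRBRBB: Left { 0, 1, 3/2, 49/32, 99/64, 199/128, 797/512, 3189/2048, 6379/4096 }, Right { 1595/1024, 399/256, 25/16, 13/8, 7/4, 2 } => simplest 12759/8192

12759/8192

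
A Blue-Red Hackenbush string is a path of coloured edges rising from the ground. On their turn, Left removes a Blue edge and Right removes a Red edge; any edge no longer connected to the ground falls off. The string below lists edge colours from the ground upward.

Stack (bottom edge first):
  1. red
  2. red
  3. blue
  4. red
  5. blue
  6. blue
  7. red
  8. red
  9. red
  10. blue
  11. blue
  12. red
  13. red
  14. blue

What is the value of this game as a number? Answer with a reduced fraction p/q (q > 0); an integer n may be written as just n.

edge 1 of 14 (red): { (no moves) | 0 } → -1
edge 2 of 14 (red): { (no moves) | -1 0 } → -2
edge 3 of 14 (blue): { -2 | -1 0 } → -3/2
edge 4 of 14 (red): { -2 | -3/2 -1 0 } → -7/4
edge 5 of 14 (blue): { -2 -7/4 | -3/2 -1 0 } → -13/8
edge 6 of 14 (blue): { -2 -7/4 -13/8 | -3/2 -1 0 } → -25/16
edge 7 of 14 (red): { -2 -7/4 -13/8 | -25/16 -3/2 -1 0 } → -51/32
edge 8 of 14 (red): { -2 -7/4 -13/8 | -51/32 -25/16 -3/2 -1 0 } → -103/64
edge 9 of 14 (red): { -2 -7/4 -13/8 | -103/64 -51/32 -25/16 -3/2 -1 0 } → -207/128
edge 10 of 14 (blue): { -2 -7/4 -13/8 -207/128 | -103/64 -51/32 -25/16 -3/2 -1 0 } → -413/256
edge 11 of 14 (blue): { -2 -7/4 -13/8 -207/128 -413/256 | -103/64 -51/32 -25/16 -3/2 -1 0 } → -825/512
edge 12 of 14 (red): { -2 -7/4 -13/8 -207/128 -413/256 | -825/512 -103/64 -51/32 -25/16 -3/2 -1 0 } → -1651/1024
edge 13 of 14 (red): { -2 -7/4 -13/8 -207/128 -413/256 | -1651/1024 -825/512 -103/64 -51/32 -25/16 -3/2 -1 0 } → -3303/2048
edge 14 of 14 (blue): { -2 -7/4 -13/8 -207/128 -413/256 -3303/2048 | -1651/1024 -825/512 -103/64 -51/32 -25/16 -3/2 -1 0 } → -6605/4096

-6605/4096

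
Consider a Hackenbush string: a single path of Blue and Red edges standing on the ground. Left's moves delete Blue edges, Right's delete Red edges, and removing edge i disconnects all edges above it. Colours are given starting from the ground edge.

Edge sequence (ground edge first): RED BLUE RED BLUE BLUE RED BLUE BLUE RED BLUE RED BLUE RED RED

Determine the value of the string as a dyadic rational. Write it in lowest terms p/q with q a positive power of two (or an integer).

v(R) = { ∅ | 0 } so -1
v(RB) = { -1 | 0 } so -1/2
v(RBR) = { -1 | -1/2 0 } so -3/4
v(RBRB) = { -1 -3/4 | -1/2 0 } so -5/8
v(RBRBB) = { -1 -3/4 -5/8 | -1/2 0 } so -9/16
v(RBRBBR) = { -1 -3/4 -5/8 | -9/16 -1/2 0 } so -19/32
v(RBRBBRB) = { -1 -3/4 -5/8 -19/32 | -9/16 -1/2 0 } so -37/64
v(RBRBBRBB) = { -1 -3/4 -5/8 -19/32 -37/64 | -9/16 -1/2 0 } so -73/128
v(RBRBBRBBR) = { -1 -3/4 -5/8 -19/32 -37/64 | -73/128 -9/16 -1/2 0 } so -147/256
v(RBRBBRBBRB) = { -1 -3/4 -5/8 -19/32 -37/64 -147/256 | -73/128 -9/16 -1/2 0 } so -293/512
v(RBRBBRBBRBR) = { -1 -3/4 -5/8 -19/32 -37/64 -147/256 | -293/512 -73/128 -9/16 -1/2 0 } so -587/1024
v(RBRBBRBBRBRB) = { -1 -3/4 -5/8 -19/32 -37/64 -147/256 -587/1024 | -293/512 -73/128 -9/16 -1/2 0 } so -1173/2048
v(RBRBBRBBRBRBR) = { -1 -3/4 -5/8 -19/32 -37/64 -147/256 -587/1024 | -1173/2048 -293/512 -73/128 -9/16 -1/2 0 } so -2347/4096
v(RBRBBRBBRBRBRR) = { -1 -3/4 -5/8 -19/32 -37/64 -147/256 -587/1024 | -2347/4096 -1173/2048 -293/512 -73/128 -9/16 -1/2 0 } so -4695/8192

-4695/8192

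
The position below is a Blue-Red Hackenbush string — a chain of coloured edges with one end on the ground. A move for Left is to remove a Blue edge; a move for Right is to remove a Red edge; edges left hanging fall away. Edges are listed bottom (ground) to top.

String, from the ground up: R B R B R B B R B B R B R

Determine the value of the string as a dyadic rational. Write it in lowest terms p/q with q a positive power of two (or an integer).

-2635/4096

edge 1 of 13 (R): { — | 0 } so -1
edge 2 of 13 (B): { -1 | 0 } so -1/2
edge 3 of 13 (R): { -1 | -1/2, 0 } so -3/4
edge 4 of 13 (B): { -1, -3/4 | -1/2, 0 } so -5/8
edge 5 of 13 (R): { -1, -3/4 | -5/8, -1/2, 0 } so -11/16
edge 6 of 13 (B): { -1, -3/4, -11/16 | -5/8, -1/2, 0 } so -21/32
edge 7 of 13 (B): { -1, -3/4, -11/16, -21/32 | -5/8, -1/2, 0 } so -41/64
edge 8 of 13 (R): { -1, -3/4, -11/16, -21/32 | -41/64, -5/8, -1/2, 0 } so -83/128
edge 9 of 13 (B): { -1, -3/4, -11/16, -21/32, -83/128 | -41/64, -5/8, -1/2, 0 } so -165/256
edge 10 of 13 (B): { -1, -3/4, -11/16, -21/32, -83/128, -165/256 | -41/64, -5/8, -1/2, 0 } so -329/512
edge 11 of 13 (R): { -1, -3/4, -11/16, -21/32, -83/128, -165/256 | -329/512, -41/64, -5/8, -1/2, 0 } so -659/1024
edge 12 of 13 (B): { -1, -3/4, -11/16, -21/32, -83/128, -165/256, -659/1024 | -329/512, -41/64, -5/8, -1/2, 0 } so -1317/2048
edge 13 of 13 (R): { -1, -3/4, -11/16, -21/32, -83/128, -165/256, -659/1024 | -1317/2048, -329/512, -41/64, -5/8, -1/2, 0 } so -2635/4096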